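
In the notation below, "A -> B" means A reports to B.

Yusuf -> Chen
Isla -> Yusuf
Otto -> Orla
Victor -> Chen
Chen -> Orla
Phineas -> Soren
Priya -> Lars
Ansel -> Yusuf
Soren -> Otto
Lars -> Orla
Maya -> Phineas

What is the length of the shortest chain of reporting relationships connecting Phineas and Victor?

Phineas is 3 levels below Orla, and Victor is 2 levels below Orla (their lowest common manager). The shortest path runs up from Phineas to Orla and back down to Victor: 3 + 2 = 5 links.

5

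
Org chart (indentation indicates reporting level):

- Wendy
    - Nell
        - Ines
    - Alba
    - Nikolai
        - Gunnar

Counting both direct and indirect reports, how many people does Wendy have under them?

Wendy directly manages Nell, Alba, Nikolai. Under Nell: Ines (1). Alba has no reports. Under Nikolai: Gunnar (1). So Wendy's organization is 3 direct reports plus everyone under them: 2 + 1 + 2 = 5.

5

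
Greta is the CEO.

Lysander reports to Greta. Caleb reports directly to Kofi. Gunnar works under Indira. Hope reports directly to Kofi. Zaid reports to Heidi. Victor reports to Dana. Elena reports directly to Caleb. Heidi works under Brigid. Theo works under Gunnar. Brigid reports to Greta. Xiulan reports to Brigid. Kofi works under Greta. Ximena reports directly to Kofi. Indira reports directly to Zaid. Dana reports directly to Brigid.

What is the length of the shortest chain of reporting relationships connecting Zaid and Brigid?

2

Zaid is in Brigid's organization: the chain from Zaid up to Brigid is Zaid → Heidi → Brigid, which is 2 links.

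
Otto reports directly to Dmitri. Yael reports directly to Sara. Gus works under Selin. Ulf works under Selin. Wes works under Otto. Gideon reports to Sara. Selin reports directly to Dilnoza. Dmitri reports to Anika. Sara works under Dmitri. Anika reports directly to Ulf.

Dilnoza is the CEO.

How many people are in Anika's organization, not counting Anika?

Anika directly manages Dmitri. Under Dmitri: Otto, Wes, Sara, Gideon, Yael (5). That's 6 in total.

6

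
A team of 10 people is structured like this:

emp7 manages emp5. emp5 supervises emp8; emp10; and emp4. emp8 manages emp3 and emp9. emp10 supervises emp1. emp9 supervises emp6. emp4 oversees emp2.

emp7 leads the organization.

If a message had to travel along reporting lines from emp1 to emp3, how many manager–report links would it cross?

4

emp1 is 2 levels below emp5, and emp3 is 2 levels below emp5 (their lowest common manager). The shortest path runs up from emp1 to emp5 and back down to emp3: 2 + 2 = 4 links.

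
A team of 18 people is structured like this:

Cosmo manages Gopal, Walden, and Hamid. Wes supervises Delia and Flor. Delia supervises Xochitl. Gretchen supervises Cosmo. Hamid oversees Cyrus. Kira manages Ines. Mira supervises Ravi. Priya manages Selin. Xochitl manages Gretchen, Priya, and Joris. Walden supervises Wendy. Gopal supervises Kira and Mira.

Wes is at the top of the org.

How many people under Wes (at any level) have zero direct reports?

The people in Wes's organization with no one reporting to them are Flor, Joris, Selin, Cyrus, Wendy, Ravi, Ines. That is 7.

7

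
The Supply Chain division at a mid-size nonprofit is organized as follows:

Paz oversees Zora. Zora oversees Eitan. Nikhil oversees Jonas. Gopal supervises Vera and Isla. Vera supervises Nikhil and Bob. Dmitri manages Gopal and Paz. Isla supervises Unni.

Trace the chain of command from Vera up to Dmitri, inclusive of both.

Vera reports to Gopal. Gopal reports to Dmitri. Dmitri is at the top.

Vera -> Gopal -> Dmitri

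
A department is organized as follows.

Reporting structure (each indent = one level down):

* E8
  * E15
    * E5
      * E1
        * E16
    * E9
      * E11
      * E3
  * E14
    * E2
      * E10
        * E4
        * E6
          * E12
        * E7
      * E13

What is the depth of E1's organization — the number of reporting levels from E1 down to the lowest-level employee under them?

1

The longest chain under E1 runs E1 → E16, which is 1 level below E1.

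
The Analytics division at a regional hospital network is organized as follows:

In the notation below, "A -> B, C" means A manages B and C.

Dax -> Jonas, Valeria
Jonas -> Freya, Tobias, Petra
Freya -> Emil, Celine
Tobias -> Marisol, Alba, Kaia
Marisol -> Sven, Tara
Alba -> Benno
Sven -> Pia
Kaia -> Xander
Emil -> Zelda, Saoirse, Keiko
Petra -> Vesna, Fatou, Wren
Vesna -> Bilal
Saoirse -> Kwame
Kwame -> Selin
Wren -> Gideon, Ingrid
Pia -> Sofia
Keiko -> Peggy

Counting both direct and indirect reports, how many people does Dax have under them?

Dax directly manages Jonas, Valeria. Under Jonas: Petra, Wren, Ingrid, Gideon, Fatou, Vesna, Bilal, Tobias, Kaia, Xander, Alba, Benno, Marisol, Tara, Sven, Pia, Sofia, Freya, Celine, Emil, Keiko, Peggy, Saoirse, Kwame, Selin, Zelda (26). Valeria has no reports. So Dax's organization is 2 direct reports plus everyone under them: 27 + 1 = 28.

28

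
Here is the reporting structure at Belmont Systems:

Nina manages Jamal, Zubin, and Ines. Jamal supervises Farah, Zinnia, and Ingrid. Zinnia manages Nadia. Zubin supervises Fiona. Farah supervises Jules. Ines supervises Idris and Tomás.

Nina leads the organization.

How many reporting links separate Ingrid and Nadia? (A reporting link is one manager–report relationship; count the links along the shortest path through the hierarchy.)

3

Ingrid is 1 level below Jamal, and Nadia is 2 levels below Jamal (their lowest common manager). The shortest path runs up from Ingrid to Jamal and back down to Nadia: 1 + 2 = 3 links.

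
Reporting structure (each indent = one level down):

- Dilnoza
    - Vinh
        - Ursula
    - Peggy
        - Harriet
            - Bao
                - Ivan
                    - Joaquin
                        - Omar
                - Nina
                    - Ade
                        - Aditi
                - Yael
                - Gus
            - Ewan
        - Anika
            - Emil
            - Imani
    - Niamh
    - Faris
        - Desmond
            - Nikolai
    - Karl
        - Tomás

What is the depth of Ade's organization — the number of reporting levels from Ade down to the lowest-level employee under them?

The longest chain under Ade runs Ade → Aditi, which is 1 level below Ade.

1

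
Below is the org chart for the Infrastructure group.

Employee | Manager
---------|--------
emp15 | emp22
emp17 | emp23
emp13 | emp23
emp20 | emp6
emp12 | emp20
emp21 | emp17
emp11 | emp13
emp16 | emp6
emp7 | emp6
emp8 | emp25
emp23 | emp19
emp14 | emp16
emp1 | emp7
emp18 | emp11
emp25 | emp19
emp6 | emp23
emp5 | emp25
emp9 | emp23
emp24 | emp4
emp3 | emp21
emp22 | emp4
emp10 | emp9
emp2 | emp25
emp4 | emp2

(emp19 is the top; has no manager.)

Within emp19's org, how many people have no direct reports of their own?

10

The people in emp19's organization with no one reporting to them are emp5, emp8, emp24, emp15, emp18, emp10, emp3, emp14, emp1, emp12. That is 10.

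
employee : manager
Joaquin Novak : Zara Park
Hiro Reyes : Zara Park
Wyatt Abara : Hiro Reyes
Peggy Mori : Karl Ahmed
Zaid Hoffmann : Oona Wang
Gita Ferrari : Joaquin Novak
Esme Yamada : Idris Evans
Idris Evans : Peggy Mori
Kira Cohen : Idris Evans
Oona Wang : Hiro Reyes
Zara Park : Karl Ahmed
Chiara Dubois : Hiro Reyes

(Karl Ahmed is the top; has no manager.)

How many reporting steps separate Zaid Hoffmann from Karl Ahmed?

Chain from Zaid Hoffmann up to Karl Ahmed: Zaid Hoffmann → Oona Wang → Hiro Reyes → Zara Park → Karl Ahmed. That is 4 steps up, so Zaid Hoffmann is 4 levels below Karl Ahmed.

4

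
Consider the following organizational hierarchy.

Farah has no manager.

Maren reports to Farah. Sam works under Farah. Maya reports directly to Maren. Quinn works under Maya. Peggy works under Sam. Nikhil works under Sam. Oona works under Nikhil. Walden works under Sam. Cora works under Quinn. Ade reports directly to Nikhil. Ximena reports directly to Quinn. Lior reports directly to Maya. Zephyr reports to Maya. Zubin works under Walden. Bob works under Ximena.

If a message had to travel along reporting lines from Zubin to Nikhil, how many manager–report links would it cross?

Zubin is 2 levels below Sam, and Nikhil is 1 level below Sam (their lowest common manager). The shortest path runs up from Zubin to Sam and back down to Nikhil: 2 + 1 = 3 links.

3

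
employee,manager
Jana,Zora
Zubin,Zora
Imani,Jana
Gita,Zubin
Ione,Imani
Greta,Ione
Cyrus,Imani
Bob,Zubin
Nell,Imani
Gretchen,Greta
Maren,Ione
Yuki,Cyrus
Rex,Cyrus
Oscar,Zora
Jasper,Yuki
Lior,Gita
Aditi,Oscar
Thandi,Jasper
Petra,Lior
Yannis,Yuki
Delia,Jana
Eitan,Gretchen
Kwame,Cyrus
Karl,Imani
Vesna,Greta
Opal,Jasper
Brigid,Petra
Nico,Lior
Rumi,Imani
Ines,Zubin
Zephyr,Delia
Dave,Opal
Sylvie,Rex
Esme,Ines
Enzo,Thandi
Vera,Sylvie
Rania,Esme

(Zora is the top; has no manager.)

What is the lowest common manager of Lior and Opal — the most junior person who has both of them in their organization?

Zora

Lior's chain of managers is Gita, Zubin, Zora. Opal's chain of managers is Jasper, Yuki, Cyrus, Imani, Jana, Zora. The first manager that appears in both chains is Zora.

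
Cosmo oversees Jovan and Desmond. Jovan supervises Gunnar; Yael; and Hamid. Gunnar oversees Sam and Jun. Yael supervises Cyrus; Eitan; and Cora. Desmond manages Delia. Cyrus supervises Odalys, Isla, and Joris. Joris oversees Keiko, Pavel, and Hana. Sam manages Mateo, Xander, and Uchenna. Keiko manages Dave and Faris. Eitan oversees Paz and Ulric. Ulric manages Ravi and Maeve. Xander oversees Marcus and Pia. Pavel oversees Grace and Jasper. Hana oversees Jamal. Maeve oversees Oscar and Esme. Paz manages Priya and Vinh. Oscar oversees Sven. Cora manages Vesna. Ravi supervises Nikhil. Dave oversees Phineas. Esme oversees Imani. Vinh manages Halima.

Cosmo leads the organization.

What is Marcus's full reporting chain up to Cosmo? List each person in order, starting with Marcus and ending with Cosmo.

Marcus -> Xander -> Sam -> Gunnar -> Jovan -> Cosmo

Marcus reports to Xander. Xander reports to Sam. Sam reports to Gunnar. Gunnar reports to Jovan. Jovan reports to Cosmo. Cosmo is at the top.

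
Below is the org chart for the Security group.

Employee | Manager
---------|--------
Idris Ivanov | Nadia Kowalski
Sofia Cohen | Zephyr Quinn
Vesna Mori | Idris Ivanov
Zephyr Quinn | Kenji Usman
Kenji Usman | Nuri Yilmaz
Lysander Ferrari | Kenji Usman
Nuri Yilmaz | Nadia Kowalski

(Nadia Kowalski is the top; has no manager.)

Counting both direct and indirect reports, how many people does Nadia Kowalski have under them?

Nadia Kowalski directly manages Nuri Yilmaz, Idris Ivanov. Under Nuri Yilmaz: Kenji Usman, Zephyr Quinn, Sofia Cohen, Lysander Ferrari (4). Under Idris Ivanov: Vesna Mori (1). So Nadia Kowalski's organization is 2 direct reports plus everyone under them: 5 + 2 = 7.

7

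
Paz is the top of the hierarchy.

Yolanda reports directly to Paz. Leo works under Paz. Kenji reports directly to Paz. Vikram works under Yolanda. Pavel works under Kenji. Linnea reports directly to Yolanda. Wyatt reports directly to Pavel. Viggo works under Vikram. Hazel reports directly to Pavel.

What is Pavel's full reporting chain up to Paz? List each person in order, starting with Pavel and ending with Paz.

Pavel reports to Kenji. Kenji reports to Paz. Paz is at the top.

Pavel -> Kenji -> Paz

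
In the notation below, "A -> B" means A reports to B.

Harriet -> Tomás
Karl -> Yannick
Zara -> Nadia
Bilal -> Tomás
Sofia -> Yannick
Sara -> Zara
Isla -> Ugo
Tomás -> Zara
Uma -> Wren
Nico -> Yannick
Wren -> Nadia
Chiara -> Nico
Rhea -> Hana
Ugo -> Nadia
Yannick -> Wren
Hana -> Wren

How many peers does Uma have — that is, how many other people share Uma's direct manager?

Uma reports to Wren. Wren's other direct reports are Yannick, Hana — 2 peers.

2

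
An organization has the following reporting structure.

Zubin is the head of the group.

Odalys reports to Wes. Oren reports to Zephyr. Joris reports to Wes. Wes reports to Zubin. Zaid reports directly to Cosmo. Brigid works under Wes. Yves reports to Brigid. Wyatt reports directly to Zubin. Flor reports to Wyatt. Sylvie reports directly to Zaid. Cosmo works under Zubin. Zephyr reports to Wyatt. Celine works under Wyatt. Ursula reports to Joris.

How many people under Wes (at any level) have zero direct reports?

The people in Wes's organization with no one reporting to them are Yves, Odalys, Ursula. That is 3.

3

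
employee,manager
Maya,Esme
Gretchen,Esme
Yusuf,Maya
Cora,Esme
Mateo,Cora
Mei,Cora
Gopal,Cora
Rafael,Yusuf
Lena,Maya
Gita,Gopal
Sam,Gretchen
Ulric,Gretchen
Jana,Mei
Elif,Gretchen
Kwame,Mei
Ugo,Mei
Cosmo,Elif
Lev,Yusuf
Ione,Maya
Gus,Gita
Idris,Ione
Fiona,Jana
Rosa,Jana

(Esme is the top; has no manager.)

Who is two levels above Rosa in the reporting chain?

Mei

Rosa reports to Jana, and Jana reports to Mei. So Rosa's skip-level manager is Mei.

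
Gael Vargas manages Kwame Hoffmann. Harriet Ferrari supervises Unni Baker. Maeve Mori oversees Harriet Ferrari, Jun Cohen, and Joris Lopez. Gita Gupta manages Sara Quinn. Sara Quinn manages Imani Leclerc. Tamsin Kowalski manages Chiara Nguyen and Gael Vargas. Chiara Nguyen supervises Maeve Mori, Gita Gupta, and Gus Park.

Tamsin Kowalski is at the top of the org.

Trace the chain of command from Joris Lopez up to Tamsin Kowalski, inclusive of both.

Joris Lopez reports to Maeve Mori. Maeve Mori reports to Chiara Nguyen. Chiara Nguyen reports to Tamsin Kowalski. Tamsin Kowalski is at the top.

Joris Lopez -> Maeve Mori -> Chiara Nguyen -> Tamsin Kowalski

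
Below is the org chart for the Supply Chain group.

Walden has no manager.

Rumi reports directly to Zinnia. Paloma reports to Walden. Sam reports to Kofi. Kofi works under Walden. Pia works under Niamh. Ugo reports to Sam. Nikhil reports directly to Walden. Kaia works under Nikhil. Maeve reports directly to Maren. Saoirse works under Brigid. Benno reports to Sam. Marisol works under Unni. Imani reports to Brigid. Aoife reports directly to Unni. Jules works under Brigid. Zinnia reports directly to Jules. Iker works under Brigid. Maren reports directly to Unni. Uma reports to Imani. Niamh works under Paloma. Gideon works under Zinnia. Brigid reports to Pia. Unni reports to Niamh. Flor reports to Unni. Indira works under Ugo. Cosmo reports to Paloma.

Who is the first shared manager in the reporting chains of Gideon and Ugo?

Walden

Gideon's chain of managers is Zinnia, Jules, Brigid, Pia, Niamh, Paloma, Walden. Ugo's chain of managers is Sam, Kofi, Walden. The first manager that appears in both chains is Walden.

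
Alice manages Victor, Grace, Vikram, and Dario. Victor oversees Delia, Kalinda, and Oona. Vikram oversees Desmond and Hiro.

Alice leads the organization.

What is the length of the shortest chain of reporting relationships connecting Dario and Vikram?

Dario is 1 level below Alice, and Vikram is 1 level below Alice (their lowest common manager). The shortest path runs up from Dario to Alice and back down to Vikram: 1 + 1 = 2 links.

2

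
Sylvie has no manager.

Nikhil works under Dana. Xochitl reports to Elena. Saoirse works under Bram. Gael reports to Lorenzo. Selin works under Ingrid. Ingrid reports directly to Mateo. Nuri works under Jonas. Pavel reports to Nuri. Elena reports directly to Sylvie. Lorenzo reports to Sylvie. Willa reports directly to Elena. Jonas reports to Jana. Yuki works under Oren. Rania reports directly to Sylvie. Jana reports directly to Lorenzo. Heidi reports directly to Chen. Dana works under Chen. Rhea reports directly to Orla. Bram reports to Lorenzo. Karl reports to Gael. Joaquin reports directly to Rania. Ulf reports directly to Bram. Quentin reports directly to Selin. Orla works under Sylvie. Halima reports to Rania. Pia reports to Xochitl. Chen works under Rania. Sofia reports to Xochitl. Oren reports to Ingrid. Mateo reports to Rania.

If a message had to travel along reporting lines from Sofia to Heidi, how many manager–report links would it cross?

Sofia is 3 levels below Sylvie, and Heidi is 3 levels below Sylvie (their lowest common manager). The shortest path runs up from Sofia to Sylvie and back down to Heidi: 3 + 3 = 6 links.

6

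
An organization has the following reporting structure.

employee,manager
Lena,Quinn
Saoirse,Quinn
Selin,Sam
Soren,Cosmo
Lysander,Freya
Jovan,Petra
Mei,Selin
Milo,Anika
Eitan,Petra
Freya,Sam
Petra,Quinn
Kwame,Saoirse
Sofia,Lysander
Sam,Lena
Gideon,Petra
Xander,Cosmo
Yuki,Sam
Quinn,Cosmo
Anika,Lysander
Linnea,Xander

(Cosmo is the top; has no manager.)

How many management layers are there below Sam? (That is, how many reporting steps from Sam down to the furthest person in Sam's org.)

The longest chain under Sam runs Sam → Freya → Lysander → Anika → Milo, which is 4 levels below Sam.

4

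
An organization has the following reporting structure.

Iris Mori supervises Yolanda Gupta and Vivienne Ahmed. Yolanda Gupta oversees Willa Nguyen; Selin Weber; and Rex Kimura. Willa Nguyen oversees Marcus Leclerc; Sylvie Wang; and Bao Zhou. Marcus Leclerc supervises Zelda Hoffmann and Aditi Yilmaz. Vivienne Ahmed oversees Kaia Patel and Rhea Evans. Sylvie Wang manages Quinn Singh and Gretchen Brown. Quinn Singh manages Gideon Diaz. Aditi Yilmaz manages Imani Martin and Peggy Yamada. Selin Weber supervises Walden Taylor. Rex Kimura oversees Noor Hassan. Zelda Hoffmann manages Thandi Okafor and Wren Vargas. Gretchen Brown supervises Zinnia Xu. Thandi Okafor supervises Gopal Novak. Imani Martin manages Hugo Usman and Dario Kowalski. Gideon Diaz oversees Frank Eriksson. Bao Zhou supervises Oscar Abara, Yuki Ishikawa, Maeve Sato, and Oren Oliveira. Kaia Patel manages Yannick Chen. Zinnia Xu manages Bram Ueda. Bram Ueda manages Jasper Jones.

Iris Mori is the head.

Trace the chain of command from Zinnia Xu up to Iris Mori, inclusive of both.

Zinnia Xu -> Gretchen Brown -> Sylvie Wang -> Willa Nguyen -> Yolanda Gupta -> Iris Mori

Zinnia Xu reports to Gretchen Brown. Gretchen Brown reports to Sylvie Wang. Sylvie Wang reports to Willa Nguyen. Willa Nguyen reports to Yolanda Gupta. Yolanda Gupta reports to Iris Mori. Iris Mori is at the top.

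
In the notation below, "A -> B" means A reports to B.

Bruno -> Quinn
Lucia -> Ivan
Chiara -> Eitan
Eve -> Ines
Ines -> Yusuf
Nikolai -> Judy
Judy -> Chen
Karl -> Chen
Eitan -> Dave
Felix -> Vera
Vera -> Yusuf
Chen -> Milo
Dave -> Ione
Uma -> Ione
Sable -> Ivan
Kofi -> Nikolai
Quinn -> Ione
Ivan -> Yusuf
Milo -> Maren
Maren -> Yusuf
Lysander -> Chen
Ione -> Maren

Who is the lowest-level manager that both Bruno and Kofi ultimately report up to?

Bruno's chain of managers is Quinn, Ione, Maren, Yusuf. Kofi's chain of managers is Nikolai, Judy, Chen, Milo, Maren, Yusuf. The first manager that appears in both chains is Maren.

Maren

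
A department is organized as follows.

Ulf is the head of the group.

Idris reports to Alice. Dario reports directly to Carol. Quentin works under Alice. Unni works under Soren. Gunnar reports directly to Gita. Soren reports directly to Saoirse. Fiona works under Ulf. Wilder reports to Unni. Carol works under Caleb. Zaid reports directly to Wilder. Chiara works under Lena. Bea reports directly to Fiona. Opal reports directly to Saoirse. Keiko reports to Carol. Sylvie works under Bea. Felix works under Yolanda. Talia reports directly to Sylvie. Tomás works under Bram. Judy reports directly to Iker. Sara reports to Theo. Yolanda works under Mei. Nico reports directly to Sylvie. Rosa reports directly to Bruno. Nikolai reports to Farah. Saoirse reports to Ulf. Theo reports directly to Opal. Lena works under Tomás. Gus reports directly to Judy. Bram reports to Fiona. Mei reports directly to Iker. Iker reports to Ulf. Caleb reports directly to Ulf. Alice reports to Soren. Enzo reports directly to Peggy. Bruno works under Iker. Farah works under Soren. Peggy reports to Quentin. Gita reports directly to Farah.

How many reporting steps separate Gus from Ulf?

Chain from Gus up to Ulf: Gus → Judy → Iker → Ulf. That is 3 steps up, so Gus is 3 levels below Ulf.

3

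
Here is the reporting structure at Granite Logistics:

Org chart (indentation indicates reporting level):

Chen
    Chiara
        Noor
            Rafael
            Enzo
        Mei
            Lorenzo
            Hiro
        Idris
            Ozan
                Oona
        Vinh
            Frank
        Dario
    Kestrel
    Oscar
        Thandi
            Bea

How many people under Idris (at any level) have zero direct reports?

The only person in Idris's organization with no one reporting to them is Oona. That is 1.

1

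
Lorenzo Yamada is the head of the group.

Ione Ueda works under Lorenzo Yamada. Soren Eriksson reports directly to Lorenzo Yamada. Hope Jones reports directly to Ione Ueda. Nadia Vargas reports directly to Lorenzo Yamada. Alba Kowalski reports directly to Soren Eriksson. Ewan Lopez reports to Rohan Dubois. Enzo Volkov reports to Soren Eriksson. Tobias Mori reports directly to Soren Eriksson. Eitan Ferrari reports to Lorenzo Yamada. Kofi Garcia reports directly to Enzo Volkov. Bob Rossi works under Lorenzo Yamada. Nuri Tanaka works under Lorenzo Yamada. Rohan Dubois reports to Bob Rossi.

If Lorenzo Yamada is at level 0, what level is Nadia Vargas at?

1

Chain from Nadia Vargas up to Lorenzo Yamada: Nadia Vargas → Lorenzo Yamada. That is 1 step up, so Nadia Vargas is 1 level below Lorenzo Yamada.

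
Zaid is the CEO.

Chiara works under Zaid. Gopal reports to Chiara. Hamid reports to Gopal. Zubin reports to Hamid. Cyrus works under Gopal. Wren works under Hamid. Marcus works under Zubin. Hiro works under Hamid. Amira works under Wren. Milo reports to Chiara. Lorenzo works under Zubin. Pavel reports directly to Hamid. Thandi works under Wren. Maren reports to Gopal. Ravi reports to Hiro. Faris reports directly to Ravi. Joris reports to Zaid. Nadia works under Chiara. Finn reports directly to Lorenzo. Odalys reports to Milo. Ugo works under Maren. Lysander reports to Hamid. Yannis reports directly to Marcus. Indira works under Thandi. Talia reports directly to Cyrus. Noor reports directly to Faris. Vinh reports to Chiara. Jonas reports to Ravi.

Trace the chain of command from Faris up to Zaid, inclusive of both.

Faris -> Ravi -> Hiro -> Hamid -> Gopal -> Chiara -> Zaid

Faris reports to Ravi. Ravi reports to Hiro. Hiro reports to Hamid. Hamid reports to Gopal. Gopal reports to Chiara. Chiara reports to Zaid. Zaid is at the top.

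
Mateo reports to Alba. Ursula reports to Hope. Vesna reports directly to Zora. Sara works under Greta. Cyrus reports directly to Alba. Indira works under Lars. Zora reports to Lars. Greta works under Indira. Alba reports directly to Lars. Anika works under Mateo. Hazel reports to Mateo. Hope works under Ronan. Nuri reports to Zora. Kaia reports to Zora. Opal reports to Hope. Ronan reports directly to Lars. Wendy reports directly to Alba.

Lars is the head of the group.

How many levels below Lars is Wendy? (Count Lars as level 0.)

Chain from Wendy up to Lars: Wendy → Alba → Lars. That is 2 steps up, so Wendy is 2 levels below Lars.

2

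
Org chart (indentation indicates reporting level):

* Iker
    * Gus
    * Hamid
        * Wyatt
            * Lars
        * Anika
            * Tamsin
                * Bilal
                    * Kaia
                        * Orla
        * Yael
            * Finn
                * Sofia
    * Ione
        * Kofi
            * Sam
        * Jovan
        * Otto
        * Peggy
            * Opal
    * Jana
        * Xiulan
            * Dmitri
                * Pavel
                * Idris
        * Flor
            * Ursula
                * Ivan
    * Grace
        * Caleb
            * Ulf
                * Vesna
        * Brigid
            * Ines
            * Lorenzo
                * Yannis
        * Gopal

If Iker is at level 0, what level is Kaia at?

Chain from Kaia up to Iker: Kaia → Bilal → Tamsin → Anika → Hamid → Iker. That is 5 steps up, so Kaia is 5 levels below Iker.

5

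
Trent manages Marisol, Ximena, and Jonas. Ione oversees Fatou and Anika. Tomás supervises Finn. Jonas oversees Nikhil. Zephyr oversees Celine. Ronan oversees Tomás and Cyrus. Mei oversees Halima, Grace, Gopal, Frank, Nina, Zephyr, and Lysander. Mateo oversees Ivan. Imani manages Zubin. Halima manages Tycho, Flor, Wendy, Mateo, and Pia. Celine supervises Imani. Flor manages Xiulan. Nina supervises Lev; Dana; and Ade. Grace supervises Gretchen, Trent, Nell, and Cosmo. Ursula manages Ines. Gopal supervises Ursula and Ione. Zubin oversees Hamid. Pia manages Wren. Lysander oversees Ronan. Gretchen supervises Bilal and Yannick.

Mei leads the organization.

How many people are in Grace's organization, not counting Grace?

Grace directly manages Gretchen, Trent, Nell, Cosmo. Under Gretchen: Yannick, Bilal (2). Under Trent: Jonas, Nikhil, Ximena, Marisol (4). Nell has no reports. Cosmo has no reports. So Grace's organization is 4 direct reports plus everyone under them: 3 + 5 + 1 + 1 = 10.

10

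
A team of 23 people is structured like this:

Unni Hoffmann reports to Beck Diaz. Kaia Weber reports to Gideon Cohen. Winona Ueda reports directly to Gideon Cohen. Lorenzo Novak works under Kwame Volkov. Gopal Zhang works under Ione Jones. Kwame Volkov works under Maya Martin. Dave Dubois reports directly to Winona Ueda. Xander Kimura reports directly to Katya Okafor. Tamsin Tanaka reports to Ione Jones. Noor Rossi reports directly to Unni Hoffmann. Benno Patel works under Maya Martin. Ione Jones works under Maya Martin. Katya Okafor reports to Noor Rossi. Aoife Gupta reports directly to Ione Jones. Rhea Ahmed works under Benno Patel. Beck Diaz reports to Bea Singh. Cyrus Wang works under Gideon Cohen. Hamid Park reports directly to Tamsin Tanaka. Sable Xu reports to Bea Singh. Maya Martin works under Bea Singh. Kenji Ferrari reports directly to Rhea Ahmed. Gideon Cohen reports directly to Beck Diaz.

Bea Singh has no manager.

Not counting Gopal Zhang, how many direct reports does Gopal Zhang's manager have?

Gopal Zhang reports to Ione Jones. Ione Jones's other direct reports are Tamsin Tanaka, Aoife Gupta — 2 peers.

2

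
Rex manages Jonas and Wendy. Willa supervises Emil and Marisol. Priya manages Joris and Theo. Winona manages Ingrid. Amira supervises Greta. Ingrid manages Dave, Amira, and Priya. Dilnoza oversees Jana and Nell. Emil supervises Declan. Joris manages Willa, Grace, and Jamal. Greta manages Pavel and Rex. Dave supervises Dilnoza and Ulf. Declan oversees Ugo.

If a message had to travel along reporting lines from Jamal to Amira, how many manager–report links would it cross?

Jamal is 3 levels below Ingrid, and Amira is 1 level below Ingrid (their lowest common manager). The shortest path runs up from Jamal to Ingrid and back down to Amira: 3 + 1 = 4 links.

4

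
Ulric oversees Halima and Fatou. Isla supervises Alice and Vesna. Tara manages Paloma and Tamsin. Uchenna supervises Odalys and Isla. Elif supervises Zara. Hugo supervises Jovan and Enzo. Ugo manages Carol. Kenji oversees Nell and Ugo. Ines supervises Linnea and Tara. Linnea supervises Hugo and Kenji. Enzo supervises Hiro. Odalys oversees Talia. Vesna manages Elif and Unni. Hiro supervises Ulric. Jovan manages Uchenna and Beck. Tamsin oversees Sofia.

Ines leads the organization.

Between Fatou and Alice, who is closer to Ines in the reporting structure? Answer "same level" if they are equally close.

same level

Both Fatou and Alice are 6 levels below Ines.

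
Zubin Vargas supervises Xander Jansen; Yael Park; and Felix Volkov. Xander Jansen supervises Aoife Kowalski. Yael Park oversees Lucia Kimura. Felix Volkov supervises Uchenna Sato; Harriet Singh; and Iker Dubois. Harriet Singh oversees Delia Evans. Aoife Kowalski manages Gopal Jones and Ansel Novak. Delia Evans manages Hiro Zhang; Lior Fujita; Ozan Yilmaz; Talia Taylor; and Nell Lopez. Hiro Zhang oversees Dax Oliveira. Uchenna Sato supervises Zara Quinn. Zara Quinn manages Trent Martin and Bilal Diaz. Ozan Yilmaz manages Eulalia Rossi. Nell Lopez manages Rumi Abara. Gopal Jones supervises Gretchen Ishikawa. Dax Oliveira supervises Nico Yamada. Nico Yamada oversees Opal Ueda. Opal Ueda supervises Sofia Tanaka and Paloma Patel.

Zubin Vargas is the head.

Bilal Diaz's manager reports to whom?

Bilal Diaz reports to Zara Quinn, and Zara Quinn reports to Uchenna Sato. So Bilal Diaz's skip-level manager is Uchenna Sato.

Uchenna Sato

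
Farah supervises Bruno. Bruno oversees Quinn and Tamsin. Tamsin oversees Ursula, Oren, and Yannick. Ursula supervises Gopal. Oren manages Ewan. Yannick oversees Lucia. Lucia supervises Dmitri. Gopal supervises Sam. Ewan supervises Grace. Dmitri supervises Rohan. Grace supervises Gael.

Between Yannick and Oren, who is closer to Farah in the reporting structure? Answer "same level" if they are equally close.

same level

Both Yannick and Oren are 3 levels below Farah.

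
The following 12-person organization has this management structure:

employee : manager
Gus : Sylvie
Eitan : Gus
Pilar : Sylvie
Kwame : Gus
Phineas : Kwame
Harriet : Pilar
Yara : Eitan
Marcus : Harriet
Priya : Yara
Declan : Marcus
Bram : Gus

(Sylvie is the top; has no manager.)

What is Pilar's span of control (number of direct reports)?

1

Pilar directly manages Harriet. That is 1 direct report.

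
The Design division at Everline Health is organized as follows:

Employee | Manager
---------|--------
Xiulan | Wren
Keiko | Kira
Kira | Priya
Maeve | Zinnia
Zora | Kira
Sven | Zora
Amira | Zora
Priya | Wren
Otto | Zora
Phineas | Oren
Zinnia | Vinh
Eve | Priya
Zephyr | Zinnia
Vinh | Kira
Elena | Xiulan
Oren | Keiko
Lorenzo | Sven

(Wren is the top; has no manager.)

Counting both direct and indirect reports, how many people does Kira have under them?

12

Kira directly manages Zora, Keiko, Vinh. Under Zora: Amira, Sven, Lorenzo, Otto (4). Under Keiko: Oren, Phineas (2). Under Vinh: Zinnia, Maeve, Zephyr (3). So Kira's organization is 3 direct reports plus everyone under them: 5 + 3 + 4 = 12.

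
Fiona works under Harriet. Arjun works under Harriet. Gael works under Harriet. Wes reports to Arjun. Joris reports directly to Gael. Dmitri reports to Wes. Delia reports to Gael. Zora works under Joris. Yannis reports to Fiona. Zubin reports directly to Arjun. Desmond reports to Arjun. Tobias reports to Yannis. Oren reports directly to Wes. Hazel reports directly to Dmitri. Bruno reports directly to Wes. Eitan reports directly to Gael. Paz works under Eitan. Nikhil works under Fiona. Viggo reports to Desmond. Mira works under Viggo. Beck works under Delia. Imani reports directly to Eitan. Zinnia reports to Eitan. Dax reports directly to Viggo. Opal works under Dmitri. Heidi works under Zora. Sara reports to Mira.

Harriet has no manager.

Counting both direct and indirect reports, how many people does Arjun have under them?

Arjun directly manages Wes, Zubin, Desmond. Under Wes: Bruno, Oren, Dmitri, Opal, Hazel (5). Zubin has no reports. Under Desmond: Viggo, Dax, Mira, Sara (4). So Arjun's organization is 3 direct reports plus everyone under them: 6 + 1 + 5 = 12.

12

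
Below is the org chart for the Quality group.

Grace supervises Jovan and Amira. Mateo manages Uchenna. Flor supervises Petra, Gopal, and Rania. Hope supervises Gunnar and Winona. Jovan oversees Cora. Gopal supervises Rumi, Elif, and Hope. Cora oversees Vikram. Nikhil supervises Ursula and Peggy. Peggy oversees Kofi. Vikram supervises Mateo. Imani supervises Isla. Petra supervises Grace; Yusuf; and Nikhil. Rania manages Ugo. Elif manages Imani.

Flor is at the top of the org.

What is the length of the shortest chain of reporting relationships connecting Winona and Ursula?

6

Winona is 3 levels below Flor, and Ursula is 3 levels below Flor (their lowest common manager). The shortest path runs up from Winona to Flor and back down to Ursula: 3 + 3 = 6 links.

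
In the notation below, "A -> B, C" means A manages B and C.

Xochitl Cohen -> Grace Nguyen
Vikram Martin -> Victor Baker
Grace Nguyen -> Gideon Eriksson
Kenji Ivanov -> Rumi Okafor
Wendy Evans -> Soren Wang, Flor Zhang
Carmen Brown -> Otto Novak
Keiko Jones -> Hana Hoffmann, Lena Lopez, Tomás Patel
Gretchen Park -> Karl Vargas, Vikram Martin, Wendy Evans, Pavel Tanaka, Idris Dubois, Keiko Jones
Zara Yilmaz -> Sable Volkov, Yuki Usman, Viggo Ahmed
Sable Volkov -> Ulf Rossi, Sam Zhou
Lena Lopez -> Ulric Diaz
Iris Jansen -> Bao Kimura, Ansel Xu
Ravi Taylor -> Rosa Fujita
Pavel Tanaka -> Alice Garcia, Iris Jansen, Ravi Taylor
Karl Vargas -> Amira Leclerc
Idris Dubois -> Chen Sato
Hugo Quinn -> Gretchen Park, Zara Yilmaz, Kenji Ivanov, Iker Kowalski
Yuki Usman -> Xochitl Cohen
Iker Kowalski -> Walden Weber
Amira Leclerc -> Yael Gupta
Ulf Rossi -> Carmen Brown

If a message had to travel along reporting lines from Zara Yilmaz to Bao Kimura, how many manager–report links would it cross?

5

Zara Yilmaz is 1 level below Hugo Quinn, and Bao Kimura is 4 levels below Hugo Quinn (their lowest common manager). The shortest path runs up from Zara Yilmaz to Hugo Quinn and back down to Bao Kimura: 1 + 4 = 5 links.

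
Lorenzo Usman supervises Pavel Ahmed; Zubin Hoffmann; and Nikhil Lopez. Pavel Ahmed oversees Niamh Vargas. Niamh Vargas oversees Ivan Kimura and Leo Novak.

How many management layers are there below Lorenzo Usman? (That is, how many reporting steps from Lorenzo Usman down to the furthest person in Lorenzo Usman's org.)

3

The longest chain under Lorenzo Usman runs Lorenzo Usman → Pavel Ahmed → Niamh Vargas → Leo Novak, which is 3 levels below Lorenzo Usman.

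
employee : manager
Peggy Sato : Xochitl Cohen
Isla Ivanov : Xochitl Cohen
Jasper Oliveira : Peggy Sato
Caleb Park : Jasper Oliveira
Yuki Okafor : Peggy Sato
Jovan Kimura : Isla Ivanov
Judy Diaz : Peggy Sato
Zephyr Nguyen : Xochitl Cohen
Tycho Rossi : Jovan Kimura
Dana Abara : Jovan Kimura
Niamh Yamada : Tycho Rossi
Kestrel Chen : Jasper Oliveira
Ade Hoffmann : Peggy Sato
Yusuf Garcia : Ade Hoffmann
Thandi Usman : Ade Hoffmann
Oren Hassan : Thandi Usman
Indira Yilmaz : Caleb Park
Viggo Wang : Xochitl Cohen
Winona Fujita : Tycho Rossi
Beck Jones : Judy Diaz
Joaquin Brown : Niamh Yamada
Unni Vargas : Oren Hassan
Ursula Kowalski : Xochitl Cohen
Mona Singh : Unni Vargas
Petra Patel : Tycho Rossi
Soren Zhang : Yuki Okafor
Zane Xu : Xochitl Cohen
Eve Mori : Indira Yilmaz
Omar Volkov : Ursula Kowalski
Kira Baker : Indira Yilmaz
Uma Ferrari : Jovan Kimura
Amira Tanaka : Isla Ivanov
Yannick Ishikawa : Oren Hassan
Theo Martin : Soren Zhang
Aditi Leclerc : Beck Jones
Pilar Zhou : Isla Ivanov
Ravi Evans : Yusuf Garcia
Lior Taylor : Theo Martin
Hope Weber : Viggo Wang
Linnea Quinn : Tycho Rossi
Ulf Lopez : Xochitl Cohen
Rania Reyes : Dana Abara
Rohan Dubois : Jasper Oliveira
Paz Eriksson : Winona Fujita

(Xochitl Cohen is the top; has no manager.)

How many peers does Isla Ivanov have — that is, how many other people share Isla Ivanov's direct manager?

6

Isla Ivanov reports to Xochitl Cohen. Xochitl Cohen's other direct reports are Peggy Sato, Zephyr Nguyen, Viggo Wang, Ursula Kowalski, Zane Xu, Ulf Lopez — 6 peers.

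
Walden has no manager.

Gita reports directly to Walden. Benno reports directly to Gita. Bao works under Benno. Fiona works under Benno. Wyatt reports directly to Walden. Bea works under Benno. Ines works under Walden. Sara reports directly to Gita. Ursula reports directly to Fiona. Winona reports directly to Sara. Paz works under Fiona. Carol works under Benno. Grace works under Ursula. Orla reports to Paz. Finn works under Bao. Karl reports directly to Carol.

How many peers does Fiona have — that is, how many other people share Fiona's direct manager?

Fiona reports to Benno. Benno's other direct reports are Bao, Bea, Carol — 3 peers.

3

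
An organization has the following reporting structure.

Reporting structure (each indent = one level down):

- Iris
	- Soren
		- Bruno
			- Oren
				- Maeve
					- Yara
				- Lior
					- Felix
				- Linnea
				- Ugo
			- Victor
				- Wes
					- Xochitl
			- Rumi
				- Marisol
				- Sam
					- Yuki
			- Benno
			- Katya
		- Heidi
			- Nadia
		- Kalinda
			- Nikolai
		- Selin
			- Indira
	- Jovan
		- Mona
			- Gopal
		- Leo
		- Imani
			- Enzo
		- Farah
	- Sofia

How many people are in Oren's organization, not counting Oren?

6

Oren directly manages Maeve, Lior, Linnea, Ugo. Under Maeve: Yara (1). Under Lior: Felix (1). Linnea has no reports. Ugo has no reports. So Oren's organization is 4 direct reports plus everyone under them: 2 + 2 + 1 + 1 = 6.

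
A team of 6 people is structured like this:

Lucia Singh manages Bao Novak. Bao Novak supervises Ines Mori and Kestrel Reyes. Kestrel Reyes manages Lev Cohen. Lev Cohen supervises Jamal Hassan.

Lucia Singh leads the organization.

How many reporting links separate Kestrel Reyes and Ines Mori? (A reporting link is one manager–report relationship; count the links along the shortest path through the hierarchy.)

Kestrel Reyes is 1 level below Bao Novak, and Ines Mori is 1 level below Bao Novak (their lowest common manager). The shortest path runs up from Kestrel Reyes to Bao Novak and back down to Ines Mori: 1 + 1 = 2 links.

2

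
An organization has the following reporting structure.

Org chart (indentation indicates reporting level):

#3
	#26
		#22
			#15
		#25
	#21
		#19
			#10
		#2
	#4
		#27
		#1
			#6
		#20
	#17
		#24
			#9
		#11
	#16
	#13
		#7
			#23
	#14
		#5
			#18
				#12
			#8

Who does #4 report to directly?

#3

#4 reports directly to #3.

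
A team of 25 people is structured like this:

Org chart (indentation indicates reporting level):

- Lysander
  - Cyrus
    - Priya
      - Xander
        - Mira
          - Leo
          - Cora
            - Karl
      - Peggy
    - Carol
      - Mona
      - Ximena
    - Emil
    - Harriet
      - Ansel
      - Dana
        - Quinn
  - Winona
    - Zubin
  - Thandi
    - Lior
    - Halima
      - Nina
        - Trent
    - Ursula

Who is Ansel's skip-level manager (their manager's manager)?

Ansel reports to Harriet, and Harriet reports to Cyrus. So Ansel's skip-level manager is Cyrus.

Cyrus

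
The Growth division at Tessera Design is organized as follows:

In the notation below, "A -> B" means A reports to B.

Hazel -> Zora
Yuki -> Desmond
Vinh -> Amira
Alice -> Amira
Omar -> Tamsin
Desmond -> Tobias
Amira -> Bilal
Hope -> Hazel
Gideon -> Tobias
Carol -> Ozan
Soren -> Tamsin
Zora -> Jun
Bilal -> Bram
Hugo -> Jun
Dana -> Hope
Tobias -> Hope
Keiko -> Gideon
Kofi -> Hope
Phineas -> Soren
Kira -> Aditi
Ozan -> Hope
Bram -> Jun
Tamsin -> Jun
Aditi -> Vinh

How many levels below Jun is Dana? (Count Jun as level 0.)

Chain from Dana up to Jun: Dana → Hope → Hazel → Zora → Jun. That is 4 steps up, so Dana is 4 levels below Jun.

4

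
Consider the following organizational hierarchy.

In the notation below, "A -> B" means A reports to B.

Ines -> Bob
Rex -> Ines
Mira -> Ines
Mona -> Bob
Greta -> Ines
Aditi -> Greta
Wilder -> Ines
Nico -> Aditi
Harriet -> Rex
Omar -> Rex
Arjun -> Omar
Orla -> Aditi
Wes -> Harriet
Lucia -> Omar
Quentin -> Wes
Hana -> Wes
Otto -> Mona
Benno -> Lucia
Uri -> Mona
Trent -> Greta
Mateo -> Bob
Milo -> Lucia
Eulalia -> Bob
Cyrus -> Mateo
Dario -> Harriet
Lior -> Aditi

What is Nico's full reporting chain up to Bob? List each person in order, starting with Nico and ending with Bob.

Nico -> Aditi -> Greta -> Ines -> Bob

Nico reports to Aditi. Aditi reports to Greta. Greta reports to Ines. Ines reports to Bob. Bob is at the top.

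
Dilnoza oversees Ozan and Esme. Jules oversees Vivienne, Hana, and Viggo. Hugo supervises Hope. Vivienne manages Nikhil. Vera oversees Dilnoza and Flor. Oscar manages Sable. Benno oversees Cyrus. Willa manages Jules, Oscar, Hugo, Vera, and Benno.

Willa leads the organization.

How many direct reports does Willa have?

5

Willa directly manages Jules, Vera, Benno, Hugo, Oscar. That is 5 direct reports.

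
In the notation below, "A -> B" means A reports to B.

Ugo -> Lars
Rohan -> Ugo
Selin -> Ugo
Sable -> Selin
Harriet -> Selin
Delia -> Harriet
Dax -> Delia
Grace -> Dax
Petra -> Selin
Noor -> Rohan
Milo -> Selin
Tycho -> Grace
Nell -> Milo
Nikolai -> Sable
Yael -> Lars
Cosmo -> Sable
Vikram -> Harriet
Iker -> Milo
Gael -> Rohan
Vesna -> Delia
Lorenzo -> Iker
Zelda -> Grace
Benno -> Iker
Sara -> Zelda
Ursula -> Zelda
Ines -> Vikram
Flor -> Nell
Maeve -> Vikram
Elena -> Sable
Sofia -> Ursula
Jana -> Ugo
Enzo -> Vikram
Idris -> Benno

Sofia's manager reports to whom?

Zelda

Sofia reports to Ursula, and Ursula reports to Zelda. So Sofia's skip-level manager is Zelda.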